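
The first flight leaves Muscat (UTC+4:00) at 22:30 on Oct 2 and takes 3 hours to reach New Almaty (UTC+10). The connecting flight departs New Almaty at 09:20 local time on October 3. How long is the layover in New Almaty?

1 hour 50 minutes

Convert departure to UTC: 22:30 − 4:00 = 18:30 UTC on Oct 2.
Add 3 hours flight time → 21:30 UTC.
New Almaty is UTC+10:00, so local arrival = 21:30 + 10:00 = 07:30 on Oct 3.
Layover = 09:20 − 07:30 = 1 hour 50 minutes.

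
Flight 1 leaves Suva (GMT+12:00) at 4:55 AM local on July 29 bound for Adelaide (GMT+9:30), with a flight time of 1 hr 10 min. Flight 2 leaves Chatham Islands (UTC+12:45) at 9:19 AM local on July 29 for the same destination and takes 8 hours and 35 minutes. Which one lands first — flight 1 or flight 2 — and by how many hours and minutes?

the first, by 11 hours 4 minutes

Flight 1 in UTC: 4:55 AM − 12:00 = 4:55 PM on Jul 28.
+1 hour and 10 minutes → arrive 6:05 PM UTC on Jul 28.
Flight 2 in UTC: 9:19 AM − 12:45 = 8:34 PM on Jul 28.
+8 hours and 35 minutes → arrive 5:09 AM UTC on Jul 29.
Flight 1 lands earlier by 11 hours 4 minutes.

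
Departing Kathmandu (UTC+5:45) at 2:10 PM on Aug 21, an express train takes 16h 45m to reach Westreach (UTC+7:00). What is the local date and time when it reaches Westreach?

8:10 AM on Aug 22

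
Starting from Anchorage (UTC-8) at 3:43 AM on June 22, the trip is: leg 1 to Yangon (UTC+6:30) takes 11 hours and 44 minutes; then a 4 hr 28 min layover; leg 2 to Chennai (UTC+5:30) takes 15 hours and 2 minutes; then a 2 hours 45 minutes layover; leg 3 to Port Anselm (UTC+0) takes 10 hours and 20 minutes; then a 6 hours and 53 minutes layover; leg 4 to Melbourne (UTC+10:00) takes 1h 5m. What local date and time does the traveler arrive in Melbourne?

2:00 AM on Jun 25

Convert departure to UTC: 3:43 AM + 8:00 = 11:43 AM UTC on Jun 22.
Add 11 hours and 44 minutes leg 1 → 11:27 PM UTC.
Add 4 hours and 28 minutes layover in Yangon → 3:55 AM UTC (Jun 23).
Add 15 hours and 2 minutes leg 2 → 6:57 PM UTC.
Add 2 hours 45 minutes layover in Chennai → 9:42 PM UTC.
Add 10 hours and 20 minutes leg 3 → 8:02 AM UTC (Jun 24).
Add 6 hours and 53 minutes layover in Port Anselm → 2:55 PM UTC.
Add 1 hour 5 minutes leg 4 → 4:00 PM UTC.
Melbourne is UTC+10:00, so local arrival = 4:00 PM + 10:00 = 2:00 AM on Jun 25.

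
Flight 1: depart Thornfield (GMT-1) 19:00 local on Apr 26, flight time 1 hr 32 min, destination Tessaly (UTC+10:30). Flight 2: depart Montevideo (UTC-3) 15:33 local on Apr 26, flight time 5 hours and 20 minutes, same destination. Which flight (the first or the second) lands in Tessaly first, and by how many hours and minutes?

the first, by 2 hours 21 minutes

Flight 1 in UTC: 19:00 + 1:00 = 20:00 on Apr 26.
+1 hour 32 minutes → arrive 21:32 UTC on Apr 26.
Flight 2 in UTC: 15:33 + 3:00 = 18:33 on Apr 26.
+5 hours 20 minutes → arrive 23:53 UTC on Apr 26.
Flight 1 lands earlier by 2 hours 21 minutes.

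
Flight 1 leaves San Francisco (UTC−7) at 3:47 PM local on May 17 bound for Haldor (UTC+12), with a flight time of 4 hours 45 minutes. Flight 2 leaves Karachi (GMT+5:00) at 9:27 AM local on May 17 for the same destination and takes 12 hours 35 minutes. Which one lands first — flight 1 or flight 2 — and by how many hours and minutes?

the second, by 10 hours 30 minutes

Flight 1 in UTC: 3:47 PM + 7:00 = 10:47 PM on May 17.
+4 hours 45 minutes → arrive 3:32 AM UTC on May 18.
Flight 2 in UTC: 9:27 AM − 5:00 = 4:27 AM on May 17.
+12 hours and 35 minutes → arrive 5:02 PM UTC on May 17.
Flight 2 lands earlier by 10 hours 30 minutes.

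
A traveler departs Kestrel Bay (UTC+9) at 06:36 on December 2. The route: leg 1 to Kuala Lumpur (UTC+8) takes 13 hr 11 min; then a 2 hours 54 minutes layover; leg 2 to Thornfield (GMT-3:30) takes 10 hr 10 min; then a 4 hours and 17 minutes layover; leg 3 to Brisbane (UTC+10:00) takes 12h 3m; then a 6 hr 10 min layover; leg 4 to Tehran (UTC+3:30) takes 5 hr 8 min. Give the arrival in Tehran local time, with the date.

Convert departure to UTC: 06:36 − 9:00 = 21:36 UTC on Dec 1.
Add 13 hours 11 minutes leg 1 → 10:47 UTC (Dec 2).
Add 2 hours and 54 minutes layover in Kuala Lumpur → 13:41 UTC.
Add 10 hours and 10 minutes leg 2 → 23:51 UTC.
Add 4 hours 17 minutes layover in Thornfield → 04:08 UTC (Dec 3).
Add 12 hours and 3 minutes leg 3 → 16:11 UTC.
Add 6 hours and 10 minutes layover in Brisbane → 22:21 UTC.
Add 5 hours and 8 minutes leg 4 → 03:29 UTC (Dec 4).
Tehran is UTC+3:30, so local arrival = 03:29 + 3:30 = 06:59 on Dec 4.

06:59 on December 4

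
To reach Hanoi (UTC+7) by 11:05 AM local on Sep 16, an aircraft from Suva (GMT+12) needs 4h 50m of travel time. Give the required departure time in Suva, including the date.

11:15 AM on Sep 16

Target arrival in UTC: 11:05 AM − 7:00 = 4:05 AM on Sep 16.
Subtract 4 hours 50 minutes → departure 11:15 PM UTC on Sep 15.
Suva is UTC+12:00: 11:15 PM + 12:00 = 11:15 AM on Sep 16.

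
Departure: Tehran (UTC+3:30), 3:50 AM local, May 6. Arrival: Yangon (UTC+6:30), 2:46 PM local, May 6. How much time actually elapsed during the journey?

Yangon is 3:00 ahead of Tehran.
Clock-face elapsed time (ignoring zones) is 10 hours 56 minutes.
Actual elapsed = 10 hours 56 minutes − 3:00 = 7 hours 56 minutes.

7 hours 56 minutes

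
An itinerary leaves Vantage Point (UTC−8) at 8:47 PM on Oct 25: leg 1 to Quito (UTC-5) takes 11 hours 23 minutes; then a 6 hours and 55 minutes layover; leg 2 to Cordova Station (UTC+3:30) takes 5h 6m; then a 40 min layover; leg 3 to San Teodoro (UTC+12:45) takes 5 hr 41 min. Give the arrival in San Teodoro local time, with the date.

Convert departure to UTC: 8:47 PM + 8:00 = 4:47 AM UTC on Oct 26.
Add 11 hours and 23 minutes leg 1 → 4:10 PM UTC.
Add 6 hours 55 minutes layover in Quito → 11:05 PM UTC.
Add 5 hours and 6 minutes leg 2 → 4:11 AM UTC (Oct 27).
Add 40 minutes layover in Cordova Station → 4:51 AM UTC.
Add 5 hours 41 minutes leg 3 → 10:32 AM UTC.
San Teodoro is UTC+12:45, so local arrival = 10:32 AM + 12:45 = 11:17 PM on Oct 27.

11:17 PM on October 27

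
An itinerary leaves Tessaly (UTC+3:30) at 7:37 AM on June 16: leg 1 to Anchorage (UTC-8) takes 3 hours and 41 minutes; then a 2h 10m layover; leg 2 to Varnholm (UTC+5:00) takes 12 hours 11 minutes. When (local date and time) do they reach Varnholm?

Convert departure to UTC: 7:37 AM − 3:30 = 4:07 AM UTC on Jun 16.
Add 3 hours 41 minutes leg 1 → 7:48 AM UTC.
Add 2 hours 10 minutes layover in Anchorage → 9:58 AM UTC.
Add 12 hours and 11 minutes leg 2 → 10:09 PM UTC.
Varnholm is UTC+5:00, so local arrival = 10:09 PM + 5:00 = 3:09 AM on Jun 17.

3:09 AM on June 17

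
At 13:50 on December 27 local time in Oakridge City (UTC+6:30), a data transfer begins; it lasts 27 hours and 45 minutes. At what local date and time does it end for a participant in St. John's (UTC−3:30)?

07:35 on December 28

Convert start to UTC: 13:50 − 6:30 = 07:20 UTC on Dec 27.
Add 27 hours 45 minutes duration → 11:05 UTC (Dec 28).
St. John's is UTC−3:30, so local end time = 11:05 − 3:30 = 07:35 on Dec 28.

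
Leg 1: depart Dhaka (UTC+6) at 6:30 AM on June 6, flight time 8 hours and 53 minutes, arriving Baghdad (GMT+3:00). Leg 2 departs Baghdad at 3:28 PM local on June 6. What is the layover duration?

Convert departure to UTC: 6:30 AM − 6:00 = 12:30 AM UTC on Jun 6.
Add 8 hours 53 minutes flight time → 9:23 AM UTC.
Baghdad is UTC+3:00, so local arrival = 9:23 AM + 3:00 = 12:23 PM on Jun 6.
Layover = 3:28 PM − 12:23 PM = 3 hours 5 minutes.

3 hours 5 minutes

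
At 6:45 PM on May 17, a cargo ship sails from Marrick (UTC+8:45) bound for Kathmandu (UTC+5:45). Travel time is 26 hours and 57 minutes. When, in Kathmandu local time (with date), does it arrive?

6:42 PM on May 18

Convert departure to UTC: 6:45 PM − 8:45 = 10:00 AM UTC on May 17.
Add 26 hours and 57 minutes travel time → 12:57 PM UTC (May 18).
Kathmandu is UTC+5:45, so local arrival = 12:57 PM + 5:45 = 6:42 PM on May 18.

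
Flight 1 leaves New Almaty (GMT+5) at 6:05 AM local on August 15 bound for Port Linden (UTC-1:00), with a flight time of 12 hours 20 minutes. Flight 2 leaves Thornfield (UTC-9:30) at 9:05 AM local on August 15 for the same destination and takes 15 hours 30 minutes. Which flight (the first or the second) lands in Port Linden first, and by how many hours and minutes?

Flight 1 in UTC: 6:05 AM − 5:00 = 1:05 AM on Aug 15.
+12 hours and 20 minutes → arrive 1:25 PM UTC on Aug 15.
Flight 2 in UTC: 9:05 AM + 9:30 = 6:35 PM on Aug 15.
+15 hours 30 minutes → arrive 10:05 AM UTC on Aug 16.
Flight 1 lands earlier by 20 hours 40 minutes.

the first, by 20 hours 40 minutes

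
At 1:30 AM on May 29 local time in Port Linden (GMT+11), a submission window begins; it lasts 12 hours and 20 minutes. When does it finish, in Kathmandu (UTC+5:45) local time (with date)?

8:35 AM on May 29

Convert start to UTC: 1:30 AM − 11:00 = 2:30 PM UTC on May 28.
Add 12 hours and 20 minutes duration → 2:50 AM UTC (May 29).
Kathmandu is UTC+5:45, so local end time = 2:50 AM + 5:45 = 8:35 AM on May 29.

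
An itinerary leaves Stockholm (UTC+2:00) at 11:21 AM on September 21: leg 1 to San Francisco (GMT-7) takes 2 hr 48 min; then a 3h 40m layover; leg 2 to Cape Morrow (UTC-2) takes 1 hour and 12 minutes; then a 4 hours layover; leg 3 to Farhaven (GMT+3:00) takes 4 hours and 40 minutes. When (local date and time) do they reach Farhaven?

4:41 AM on September 22

Convert departure to UTC: 11:21 AM − 2:00 = 9:21 AM UTC on Sep 21.
Add 2 hours 48 minutes leg 1 → 12:09 PM UTC.
Add 3 hours and 40 minutes layover in San Francisco → 3:49 PM UTC.
Add 1 hour 12 minutes leg 2 → 5:01 PM UTC.
Add 4 hours layover in Cape Morrow → 9:01 PM UTC.
Add 4 hours 40 minutes leg 3 → 1:41 AM UTC (Sep 22).
Farhaven is UTC+3:00, so local arrival = 1:41 AM + 3:00 = 4:41 AM on Sep 22.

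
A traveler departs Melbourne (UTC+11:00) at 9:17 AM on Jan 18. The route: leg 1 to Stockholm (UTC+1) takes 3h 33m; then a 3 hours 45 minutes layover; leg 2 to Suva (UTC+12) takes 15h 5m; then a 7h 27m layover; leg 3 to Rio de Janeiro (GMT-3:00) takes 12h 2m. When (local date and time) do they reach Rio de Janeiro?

1:09 PM on January 19

Convert departure to UTC: 9:17 AM − 11:00 = 10:17 PM UTC on Jan 17.
Add 3 hours 33 minutes leg 1 → 1:50 AM UTC (Jan 18).
Add 3 hours 45 minutes layover in Stockholm → 5:35 AM UTC.
Add 15 hours 5 minutes leg 2 → 8:40 PM UTC.
Add 7 hours and 27 minutes layover in Suva → 4:07 AM UTC (Jan 19).
Add 12 hours 2 minutes leg 3 → 4:09 PM UTC.
Rio de Janeiro is UTC−3:00, so local arrival = 4:09 PM − 3:00 = 1:09 PM on Jan 19.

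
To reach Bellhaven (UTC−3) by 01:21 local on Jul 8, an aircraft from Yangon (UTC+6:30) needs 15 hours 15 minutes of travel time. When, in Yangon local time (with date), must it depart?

Target arrival in UTC: 01:21 + 3:00 = 04:21 on Jul 8.
Subtract 15 hours and 15 minutes → departure 13:06 UTC on Jul 7.
Yangon is UTC+6:30: 13:06 + 6:30 = 19:36 on Jul 7.

19:36 on July 7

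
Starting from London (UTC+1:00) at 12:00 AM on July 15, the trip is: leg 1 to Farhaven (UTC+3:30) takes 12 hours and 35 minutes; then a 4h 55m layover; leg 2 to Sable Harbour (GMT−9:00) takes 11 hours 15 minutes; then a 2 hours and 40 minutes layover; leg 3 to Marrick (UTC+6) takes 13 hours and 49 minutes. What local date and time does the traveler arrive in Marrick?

2:14 AM on Jul 17

Convert departure to UTC: 12:00 AM − 1:00 = 11:00 PM UTC on Jul 14.
Add 12 hours 35 minutes leg 1 → 11:35 AM UTC (Jul 15).
Add 4 hours and 55 minutes layover in Farhaven → 4:30 PM UTC.
Add 11 hours and 15 minutes leg 2 → 3:45 AM UTC (Jul 16).
Add 2 hours and 40 minutes layover in Sable Harbour → 6:25 AM UTC.
Add 13 hours and 49 minutes leg 3 → 8:14 PM UTC.
Marrick is UTC+6:00, so local arrival = 8:14 PM + 6:00 = 2:14 AM on Jul 17.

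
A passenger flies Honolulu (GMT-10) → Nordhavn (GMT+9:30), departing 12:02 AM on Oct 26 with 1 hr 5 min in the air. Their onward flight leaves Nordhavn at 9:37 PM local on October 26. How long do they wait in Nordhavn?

1 hour

Convert departure to UTC: 12:02 AM + 10:00 = 10:02 AM UTC on Oct 26.
Add 1 hour 5 minutes flight time → 11:07 AM UTC.
Nordhavn is UTC+9:30, so local arrival = 11:07 AM + 9:30 = 8:37 PM on Oct 26.
Layover = 9:37 PM − 8:37 PM = 1 hour.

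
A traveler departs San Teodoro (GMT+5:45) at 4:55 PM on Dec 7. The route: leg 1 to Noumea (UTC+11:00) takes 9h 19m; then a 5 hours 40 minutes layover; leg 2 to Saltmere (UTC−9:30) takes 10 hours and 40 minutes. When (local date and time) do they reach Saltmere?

Convert departure to UTC: 4:55 PM − 5:45 = 11:10 AM UTC on Dec 7.
Add 9 hours 19 minutes leg 1 → 8:29 PM UTC.
Add 5 hours and 40 minutes layover in Noumea → 2:09 AM UTC (Dec 8).
Add 10 hours 40 minutes leg 2 → 12:49 PM UTC.
Saltmere is UTC−9:30, so local arrival = 12:49 PM − 9:30 = 3:19 AM on Dec 8.

3:19 AM on December 8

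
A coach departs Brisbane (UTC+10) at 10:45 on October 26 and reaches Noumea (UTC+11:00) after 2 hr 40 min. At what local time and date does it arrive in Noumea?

14:25 on October 26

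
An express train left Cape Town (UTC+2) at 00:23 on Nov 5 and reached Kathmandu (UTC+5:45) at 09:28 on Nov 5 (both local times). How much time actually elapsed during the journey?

5 hours 20 minutes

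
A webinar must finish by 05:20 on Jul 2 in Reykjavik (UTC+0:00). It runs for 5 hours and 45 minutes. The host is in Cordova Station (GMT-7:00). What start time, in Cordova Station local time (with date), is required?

16:35 on July 1

Target end time is already UTC: 05:20 on Jul 2.
Subtract 5 hours 45 minutes → start 23:35 UTC on Jul 1.
Cordova Station is UTC−7:00: 23:35 − 7:00 = 16:35 on Jul 1.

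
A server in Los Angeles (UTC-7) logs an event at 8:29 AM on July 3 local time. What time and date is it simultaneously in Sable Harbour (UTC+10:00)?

1:29 AM on Jul 4

Sable Harbour is 17:00 ahead of Los Angeles.
Shift by the zone difference: 8:29 AM + 17:00 = 1:29 AM on Jul 4 in Sable Harbour.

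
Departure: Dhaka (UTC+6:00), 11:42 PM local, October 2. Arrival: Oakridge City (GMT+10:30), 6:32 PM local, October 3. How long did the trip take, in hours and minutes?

14 hours 20 minutes

Oakridge City is 4:30 ahead of Dhaka.
Clock-face elapsed time (ignoring zones) is 18 hours 50 minutes.
Actual elapsed = 18 hours 50 minutes − 4:30 = 14 hours 20 minutes.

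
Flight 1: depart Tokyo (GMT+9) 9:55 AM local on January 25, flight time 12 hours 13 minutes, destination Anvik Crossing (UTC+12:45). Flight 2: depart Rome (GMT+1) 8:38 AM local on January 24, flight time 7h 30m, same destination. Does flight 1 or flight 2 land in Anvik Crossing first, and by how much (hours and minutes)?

Flight 1 in UTC: 9:55 AM − 9:00 = 12:55 AM on Jan 25.
+12 hours and 13 minutes → arrive 1:08 PM UTC on Jan 25.
Flight 2 in UTC: 8:38 AM − 1:00 = 7:38 AM on Jan 24.
+7 hours and 30 minutes → arrive 3:08 PM UTC on Jan 24.
Flight 2 lands earlier by 22 hours.

the second, by 22 hours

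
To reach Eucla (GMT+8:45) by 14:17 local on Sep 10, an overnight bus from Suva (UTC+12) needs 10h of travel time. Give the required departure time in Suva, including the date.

Target arrival in UTC: 14:17 − 8:45 = 05:32 on Sep 10.
Subtract 10 hours → departure 19:32 UTC on Sep 9.
Suva is UTC+12:00: 19:32 + 12:00 = 07:32 on Sep 10.

07:32 on September 10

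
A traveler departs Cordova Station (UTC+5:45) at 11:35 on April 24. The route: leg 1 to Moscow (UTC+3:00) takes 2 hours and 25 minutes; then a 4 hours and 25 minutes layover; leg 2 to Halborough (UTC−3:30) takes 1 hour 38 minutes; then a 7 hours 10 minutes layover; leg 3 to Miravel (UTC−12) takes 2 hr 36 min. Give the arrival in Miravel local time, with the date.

12:04 on Apr 24

Convert departure to UTC: 11:35 − 5:45 = 05:50 UTC on Apr 24.
Add 2 hours and 25 minutes leg 1 → 08:15 UTC.
Add 4 hours 25 minutes layover in Moscow → 12:40 UTC.
Add 1 hour and 38 minutes leg 2 → 14:18 UTC.
Add 7 hours and 10 minutes layover in Halborough → 21:28 UTC.
Add 2 hours and 36 minutes leg 3 → 00:04 UTC (Apr 25).
Miravel is UTC−12:00, so local arrival = 00:04 − 12:00 = 12:04 on Apr 24.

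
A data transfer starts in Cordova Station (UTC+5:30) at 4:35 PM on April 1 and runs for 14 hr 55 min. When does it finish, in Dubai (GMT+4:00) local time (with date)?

6:00 AM on Apr 2

Convert start to UTC: 4:35 PM − 5:30 = 11:05 AM UTC on Apr 1.
Add 14 hours and 55 minutes duration → 2:00 AM UTC (Apr 2).
Dubai is UTC+4:00, so local end time = 2:00 AM + 4:00 = 6:00 AM on Apr 2.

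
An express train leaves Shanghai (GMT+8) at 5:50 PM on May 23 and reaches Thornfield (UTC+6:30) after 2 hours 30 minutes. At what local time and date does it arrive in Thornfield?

6:50 PM on May 23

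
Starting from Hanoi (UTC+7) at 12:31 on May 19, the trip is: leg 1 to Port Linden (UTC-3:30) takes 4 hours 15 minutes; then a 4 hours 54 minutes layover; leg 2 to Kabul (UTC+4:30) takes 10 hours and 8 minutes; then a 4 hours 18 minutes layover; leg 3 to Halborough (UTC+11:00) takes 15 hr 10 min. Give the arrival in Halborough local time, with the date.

Convert departure to UTC: 12:31 − 7:00 = 05:31 UTC on May 19.
Add 4 hours and 15 minutes leg 1 → 09:46 UTC.
Add 4 hours and 54 minutes layover in Port Linden → 14:40 UTC.
Add 10 hours 8 minutes leg 2 → 00:48 UTC (May 20).
Add 4 hours and 18 minutes layover in Kabul → 05:06 UTC.
Add 15 hours and 10 minutes leg 3 → 20:16 UTC.
Halborough is UTC+11:00, so local arrival = 20:16 + 11:00 = 07:16 on May 21.

07:16 on May 21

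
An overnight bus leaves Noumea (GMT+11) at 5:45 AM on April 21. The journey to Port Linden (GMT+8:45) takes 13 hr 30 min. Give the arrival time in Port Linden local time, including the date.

Convert departure to UTC: 5:45 AM − 11:00 = 6:45 PM UTC on Apr 20.
Add 13 hours and 30 minutes travel time → 8:15 AM UTC (Apr 21).
Port Linden is UTC+8:45, so local arrival = 8:15 AM + 8:45 = 5:00 PM on Apr 21.

5:00 PM on April 21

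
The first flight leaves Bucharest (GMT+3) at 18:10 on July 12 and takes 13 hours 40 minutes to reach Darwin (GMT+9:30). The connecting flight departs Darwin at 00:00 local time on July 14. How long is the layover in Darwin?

9 hours 40 minutes

Convert departure to UTC: 18:10 − 3:00 = 15:10 UTC on Jul 12.
Add 13 hours 40 minutes flight time → 04:50 UTC (Jul 13).
Darwin is UTC+9:30, so local arrival = 04:50 + 9:30 = 14:20 on Jul 13.
Layover = 00:00 − 14:20 (+1 day) = 9 hours 40 minutes.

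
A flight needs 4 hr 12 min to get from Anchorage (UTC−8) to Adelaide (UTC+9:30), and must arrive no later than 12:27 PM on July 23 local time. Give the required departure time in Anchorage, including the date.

2:45 PM on July 22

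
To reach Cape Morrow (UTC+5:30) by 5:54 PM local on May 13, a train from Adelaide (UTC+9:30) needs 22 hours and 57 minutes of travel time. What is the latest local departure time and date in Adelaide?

10:57 PM on May 12

Target arrival in UTC: 5:54 PM − 5:30 = 12:24 PM on May 13.
Subtract 22 hours and 57 minutes → departure 1:27 PM UTC on May 12.
Adelaide is UTC+9:30: 1:27 PM + 9:30 = 10:57 PM on May 12.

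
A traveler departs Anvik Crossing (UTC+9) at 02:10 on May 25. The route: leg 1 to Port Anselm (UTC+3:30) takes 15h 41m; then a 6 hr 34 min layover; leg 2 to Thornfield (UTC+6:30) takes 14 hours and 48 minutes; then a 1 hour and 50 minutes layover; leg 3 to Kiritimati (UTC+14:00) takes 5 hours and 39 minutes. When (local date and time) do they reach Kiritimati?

Convert departure to UTC: 02:10 − 9:00 = 17:10 UTC on May 24.
Add 15 hours and 41 minutes leg 1 → 08:51 UTC (May 25).
Add 6 hours 34 minutes layover in Port Anselm → 15:25 UTC.
Add 14 hours and 48 minutes leg 2 → 06:13 UTC (May 26).
Add 1 hour and 50 minutes layover in Thornfield → 08:03 UTC.
Add 5 hours and 39 minutes leg 3 → 13:42 UTC.
Kiritimati is UTC+14:00, so local arrival = 13:42 + 14:00 = 03:42 on May 27.

03:42 on May 27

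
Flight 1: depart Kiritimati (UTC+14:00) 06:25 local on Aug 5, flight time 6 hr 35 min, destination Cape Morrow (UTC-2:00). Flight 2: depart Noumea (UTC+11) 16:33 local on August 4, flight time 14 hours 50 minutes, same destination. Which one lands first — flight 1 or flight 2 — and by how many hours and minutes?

the second, by 2 hours 37 minutes

Flight 1 in UTC: 06:25 − 14:00 = 16:25 on Aug 4.
+6 hours 35 minutes → arrive 23:00 UTC on Aug 4.
Flight 2 in UTC: 16:33 − 11:00 = 05:33 on Aug 4.
+14 hours and 50 minutes → arrive 20:23 UTC on Aug 4.
Flight 2 lands earlier by 2 hours 37 minutes.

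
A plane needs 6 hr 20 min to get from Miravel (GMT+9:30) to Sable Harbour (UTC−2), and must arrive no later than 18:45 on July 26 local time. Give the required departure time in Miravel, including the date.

23:55 on July 26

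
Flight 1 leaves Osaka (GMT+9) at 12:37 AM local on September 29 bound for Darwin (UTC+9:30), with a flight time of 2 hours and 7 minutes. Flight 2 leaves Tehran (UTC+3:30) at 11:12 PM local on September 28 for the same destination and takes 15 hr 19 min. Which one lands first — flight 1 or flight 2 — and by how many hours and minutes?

the first, by 17 hours 17 minutes

Flight 1 in UTC: 12:37 AM − 9:00 = 3:37 PM on Sep 28.
+2 hours and 7 minutes → arrive 5:44 PM UTC on Sep 28.
Flight 2 in UTC: 11:12 PM − 3:30 = 7:42 PM on Sep 28.
+15 hours 19 minutes → arrive 11:01 AM UTC on Sep 29.
Flight 1 lands earlier by 17 hours 17 minutes.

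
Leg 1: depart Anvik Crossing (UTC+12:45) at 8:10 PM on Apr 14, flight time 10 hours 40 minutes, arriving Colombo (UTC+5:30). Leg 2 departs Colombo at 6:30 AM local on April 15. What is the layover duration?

Convert departure to UTC: 8:10 PM − 12:45 = 7:25 AM UTC on Apr 14.
Add 10 hours 40 minutes flight time → 6:05 PM UTC.
Colombo is UTC+5:30, so local arrival = 6:05 PM + 5:30 = 11:35 PM on Apr 14.
Layover = 6:30 AM − 11:35 PM (+1 day) = 6 hours 55 minutes.

6 hours 55 minutes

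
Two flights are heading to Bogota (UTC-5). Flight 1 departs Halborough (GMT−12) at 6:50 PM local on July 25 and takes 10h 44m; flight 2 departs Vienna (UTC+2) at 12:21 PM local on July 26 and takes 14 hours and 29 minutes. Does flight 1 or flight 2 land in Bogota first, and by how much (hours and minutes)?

the first, by 7 hours 16 minutes

Flight 1 in UTC: 6:50 PM + 12:00 = 6:50 AM on Jul 26.
+10 hours and 44 minutes → arrive 5:34 PM UTC on Jul 26.
Flight 2 in UTC: 12:21 PM − 2:00 = 10:21 AM on Jul 26.
+14 hours and 29 minutes → arrive 12:50 AM UTC on Jul 27.
Flight 1 lands earlier by 7 hours 16 minutes.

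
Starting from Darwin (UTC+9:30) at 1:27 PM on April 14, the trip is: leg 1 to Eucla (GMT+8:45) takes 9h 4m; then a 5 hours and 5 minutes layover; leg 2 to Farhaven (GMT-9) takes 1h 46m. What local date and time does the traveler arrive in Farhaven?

10:52 AM on April 14

Convert departure to UTC: 1:27 PM − 9:30 = 3:57 AM UTC on Apr 14.
Add 9 hours and 4 minutes leg 1 → 1:01 PM UTC.
Add 5 hours 5 minutes layover in Eucla → 6:06 PM UTC.
Add 1 hour and 46 minutes leg 2 → 7:52 PM UTC.
Farhaven is UTC−9:00, so local arrival = 7:52 PM − 9:00 = 10:52 AM on Apr 14.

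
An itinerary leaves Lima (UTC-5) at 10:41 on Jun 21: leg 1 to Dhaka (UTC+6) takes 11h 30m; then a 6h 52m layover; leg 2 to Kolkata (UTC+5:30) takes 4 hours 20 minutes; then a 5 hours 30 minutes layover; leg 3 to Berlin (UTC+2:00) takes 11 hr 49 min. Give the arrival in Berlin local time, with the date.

09:42 on June 23

Convert departure to UTC: 10:41 + 5:00 = 15:41 UTC on Jun 21.
Add 11 hours and 30 minutes leg 1 → 03:11 UTC (Jun 22).
Add 6 hours 52 minutes layover in Dhaka → 10:03 UTC.
Add 4 hours and 20 minutes leg 2 → 14:23 UTC.
Add 5 hours 30 minutes layover in Kolkata → 19:53 UTC.
Add 11 hours 49 minutes leg 3 → 07:42 UTC (Jun 23).
Berlin is UTC+2:00, so local arrival = 07:42 + 2:00 = 09:42 on Jun 23.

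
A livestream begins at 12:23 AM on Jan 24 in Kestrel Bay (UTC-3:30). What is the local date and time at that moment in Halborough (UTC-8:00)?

In UTC: 12:23 AM + 3:30 = 3:53 AM on Jan 24.
Halborough is UTC−8:00: 3:53 AM − 8:00 = 7:53 PM on Jan 23.

7:53 PM on January 23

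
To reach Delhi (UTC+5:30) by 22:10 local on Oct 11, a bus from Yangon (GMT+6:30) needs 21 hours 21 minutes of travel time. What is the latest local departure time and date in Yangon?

01:49 on October 11

Target arrival in UTC: 22:10 − 5:30 = 16:40 on Oct 11.
Subtract 21 hours and 21 minutes → departure 19:19 UTC on Oct 10.
Yangon is UTC+6:30: 19:19 + 6:30 = 01:49 on Oct 11.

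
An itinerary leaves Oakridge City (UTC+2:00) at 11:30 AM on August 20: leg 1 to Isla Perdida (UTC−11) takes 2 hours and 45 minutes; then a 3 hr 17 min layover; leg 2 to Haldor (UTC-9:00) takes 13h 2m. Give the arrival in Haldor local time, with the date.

Convert departure to UTC: 11:30 AM − 2:00 = 9:30 AM UTC on Aug 20.
Add 2 hours 45 minutes leg 1 → 12:15 PM UTC.
Add 3 hours 17 minutes layover in Isla Perdida → 3:32 PM UTC.
Add 13 hours 2 minutes leg 2 → 4:34 AM UTC (Aug 21).
Haldor is UTC−9:00, so local arrival = 4:34 AM − 9:00 = 7:34 PM on Aug 20.

7:34 PM on Aug 20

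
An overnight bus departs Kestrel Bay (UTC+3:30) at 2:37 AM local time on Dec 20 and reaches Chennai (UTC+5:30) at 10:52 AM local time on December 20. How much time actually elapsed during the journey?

Departure in UTC: 2:37 AM − 3:30 = 11:07 PM on Dec 19.
Arrival in UTC: 10:52 AM − 5:30 = 5:22 AM on Dec 20.
Elapsed = 5:22 AM − 11:07 PM (+1 day) = 6 hours 15 minutes.

6 hours 15 minutes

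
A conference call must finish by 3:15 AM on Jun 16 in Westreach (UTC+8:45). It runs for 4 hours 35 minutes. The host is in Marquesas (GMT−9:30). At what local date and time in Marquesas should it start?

4:25 AM on June 15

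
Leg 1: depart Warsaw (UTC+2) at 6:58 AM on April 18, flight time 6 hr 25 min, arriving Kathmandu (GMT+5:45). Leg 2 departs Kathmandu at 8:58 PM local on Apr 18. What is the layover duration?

3 hours 50 minutes

Convert departure to UTC: 6:58 AM − 2:00 = 4:58 AM UTC on Apr 18.
Add 6 hours 25 minutes flight time → 11:23 AM UTC.
Kathmandu is UTC+5:45, so local arrival = 11:23 AM + 5:45 = 5:08 PM on Apr 18.
Layover = 8:58 PM − 5:08 PM = 3 hours 50 minutes.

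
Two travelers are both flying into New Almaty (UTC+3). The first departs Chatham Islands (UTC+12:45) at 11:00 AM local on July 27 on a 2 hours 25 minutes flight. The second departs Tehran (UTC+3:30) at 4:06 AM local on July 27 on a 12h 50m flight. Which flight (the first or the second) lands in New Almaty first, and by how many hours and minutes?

the first, by 12 hours 46 minutes

Flight 1 in UTC: 11:00 AM − 12:45 = 10:15 PM on Jul 26.
+2 hours and 25 minutes → arrive 12:40 AM UTC on Jul 27.
Flight 2 in UTC: 4:06 AM − 3:30 = 12:36 AM on Jul 27.
+12 hours and 50 minutes → arrive 1:26 PM UTC on Jul 27.
Flight 1 lands earlier by 12 hours 46 minutes.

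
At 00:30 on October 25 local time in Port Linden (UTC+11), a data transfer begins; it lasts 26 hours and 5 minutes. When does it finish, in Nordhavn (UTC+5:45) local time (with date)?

21:20 on Oct 25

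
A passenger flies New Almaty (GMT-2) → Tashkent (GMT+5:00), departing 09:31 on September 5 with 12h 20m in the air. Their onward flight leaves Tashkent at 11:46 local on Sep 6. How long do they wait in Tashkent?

Convert departure to UTC: 09:31 + 2:00 = 11:31 UTC on Sep 5.
Add 12 hours 20 minutes flight time → 23:51 UTC.
Tashkent is UTC+5:00, so local arrival = 23:51 + 5:00 = 04:51 on Sep 6.
Layover = 11:46 − 04:51 = 6 hours 55 minutes.

6 hours 55 minutes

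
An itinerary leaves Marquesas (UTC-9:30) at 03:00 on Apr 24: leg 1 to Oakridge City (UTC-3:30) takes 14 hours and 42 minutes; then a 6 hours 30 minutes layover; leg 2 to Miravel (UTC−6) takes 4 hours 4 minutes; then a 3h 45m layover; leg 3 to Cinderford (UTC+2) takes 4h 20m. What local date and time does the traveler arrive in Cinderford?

Convert departure to UTC: 03:00 + 9:30 = 12:30 UTC on Apr 24.
Add 14 hours and 42 minutes leg 1 → 03:12 UTC (Apr 25).
Add 6 hours 30 minutes layover in Oakridge City → 09:42 UTC.
Add 4 hours and 4 minutes leg 2 → 13:46 UTC.
Add 3 hours 45 minutes layover in Miravel → 17:31 UTC.
Add 4 hours and 20 minutes leg 3 → 21:51 UTC.
Cinderford is UTC+2:00, so local arrival = 21:51 + 2:00 = 23:51 on Apr 25.

23:51 on April 25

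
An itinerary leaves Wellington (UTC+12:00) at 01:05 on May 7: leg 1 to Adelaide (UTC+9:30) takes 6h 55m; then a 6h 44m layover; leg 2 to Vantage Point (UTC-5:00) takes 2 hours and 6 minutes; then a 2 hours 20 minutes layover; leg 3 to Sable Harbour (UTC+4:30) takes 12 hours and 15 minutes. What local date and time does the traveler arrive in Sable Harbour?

Convert departure to UTC: 01:05 − 12:00 = 13:05 UTC on May 6.
Add 6 hours and 55 minutes leg 1 → 20:00 UTC.
Add 6 hours 44 minutes layover in Adelaide → 02:44 UTC (May 7).
Add 2 hours and 6 minutes leg 2 → 04:50 UTC.
Add 2 hours 20 minutes layover in Vantage Point → 07:10 UTC.
Add 12 hours 15 minutes leg 3 → 19:25 UTC.
Sable Harbour is UTC+4:30, so local arrival = 19:25 + 4:30 = 23:55 on May 7.

23:55 on May 7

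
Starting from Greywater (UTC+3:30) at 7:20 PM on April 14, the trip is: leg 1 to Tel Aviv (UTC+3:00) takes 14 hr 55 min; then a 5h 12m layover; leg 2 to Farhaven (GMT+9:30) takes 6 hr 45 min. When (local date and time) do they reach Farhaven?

Convert departure to UTC: 7:20 PM − 3:30 = 3:50 PM UTC on Apr 14.
Add 14 hours 55 minutes leg 1 → 6:45 AM UTC (Apr 15).
Add 5 hours and 12 minutes layover in Tel Aviv → 11:57 AM UTC.
Add 6 hours 45 minutes leg 2 → 6:42 PM UTC.
Farhaven is UTC+9:30, so local arrival = 6:42 PM + 9:30 = 4:12 AM on Apr 16.

4:12 AM on Apr 16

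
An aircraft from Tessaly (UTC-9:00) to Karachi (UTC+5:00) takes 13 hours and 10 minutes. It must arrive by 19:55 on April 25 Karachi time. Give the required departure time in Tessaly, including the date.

16:45 on April 24

Target arrival in UTC: 19:55 − 5:00 = 14:55 on Apr 25.
Subtract 13 hours 10 minutes → departure 01:45 UTC on Apr 25.
Tessaly is UTC−9:00: 01:45 − 9:00 = 16:45 on Apr 24.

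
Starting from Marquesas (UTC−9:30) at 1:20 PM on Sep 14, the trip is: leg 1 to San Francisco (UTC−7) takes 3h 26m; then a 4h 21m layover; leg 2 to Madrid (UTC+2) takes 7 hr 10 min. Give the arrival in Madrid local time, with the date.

3:47 PM on September 15

Convert departure to UTC: 1:20 PM + 9:30 = 10:50 PM UTC on Sep 14.
Add 3 hours 26 minutes leg 1 → 2:16 AM UTC (Sep 15).
Add 4 hours and 21 minutes layover in San Francisco → 6:37 AM UTC.
Add 7 hours and 10 minutes leg 2 → 1:47 PM UTC.
Madrid is UTC+2:00, so local arrival = 1:47 PM + 2:00 = 3:47 PM on Sep 15.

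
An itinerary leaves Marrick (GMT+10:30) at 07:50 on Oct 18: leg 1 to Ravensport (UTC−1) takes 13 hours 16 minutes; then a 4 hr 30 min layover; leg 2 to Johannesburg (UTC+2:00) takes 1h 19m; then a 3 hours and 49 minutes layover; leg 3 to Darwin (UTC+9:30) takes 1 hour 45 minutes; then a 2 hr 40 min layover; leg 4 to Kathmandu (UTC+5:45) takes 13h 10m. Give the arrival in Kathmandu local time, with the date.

Convert departure to UTC: 07:50 − 10:30 = 21:20 UTC on Oct 17.
Add 13 hours 16 minutes leg 1 → 10:36 UTC (Oct 18).
Add 4 hours 30 minutes layover in Ravensport → 15:06 UTC.
Add 1 hour and 19 minutes leg 2 → 16:25 UTC.
Add 3 hours and 49 minutes layover in Johannesburg → 20:14 UTC.
Add 1 hour and 45 minutes leg 3 → 21:59 UTC.
Add 2 hours 40 minutes layover in Darwin → 00:39 UTC (Oct 19).
Add 13 hours 10 minutes leg 4 → 13:49 UTC.
Kathmandu is UTC+5:45, so local arrival = 13:49 + 5:45 = 19:34 on Oct 19.

19:34 on Oct 19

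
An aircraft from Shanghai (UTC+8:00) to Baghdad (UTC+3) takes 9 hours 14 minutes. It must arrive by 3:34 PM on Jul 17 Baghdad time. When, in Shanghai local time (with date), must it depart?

Target arrival in UTC: 3:34 PM − 3:00 = 12:34 PM on Jul 17.
Subtract 9 hours and 14 minutes → departure 3:20 AM UTC on Jul 17.
Shanghai is UTC+8:00: 3:20 AM + 8:00 = 11:20 AM on Jul 17.

11:20 AM on Jul 17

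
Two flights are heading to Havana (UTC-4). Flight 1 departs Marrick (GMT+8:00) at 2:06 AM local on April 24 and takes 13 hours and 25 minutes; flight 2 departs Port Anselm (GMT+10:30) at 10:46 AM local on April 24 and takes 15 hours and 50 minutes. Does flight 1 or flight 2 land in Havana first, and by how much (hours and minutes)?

the first, by 8 hours 35 minutes

Flight 1 in UTC: 2:06 AM − 8:00 = 6:06 PM on Apr 23.
+13 hours and 25 minutes → arrive 7:31 AM UTC on Apr 24.
Flight 2 in UTC: 10:46 AM − 10:30 = 12:16 AM on Apr 24.
+15 hours and 50 minutes → arrive 4:06 PM UTC on Apr 24.
Flight 1 lands earlier by 8 hours 35 minutes.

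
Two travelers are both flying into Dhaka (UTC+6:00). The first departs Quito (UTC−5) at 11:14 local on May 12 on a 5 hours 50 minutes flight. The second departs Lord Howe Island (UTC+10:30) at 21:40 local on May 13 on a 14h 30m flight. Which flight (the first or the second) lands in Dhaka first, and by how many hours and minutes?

the first, by 27 hours 36 minutes

Flight 1 in UTC: 11:14 + 5:00 = 16:14 on May 12.
+5 hours 50 minutes → arrive 22:04 UTC on May 12.
Flight 2 in UTC: 21:40 − 10:30 = 11:10 on May 13.
+14 hours 30 minutes → arrive 01:40 UTC on May 14.
Flight 1 lands earlier by 27 hours 36 minutes.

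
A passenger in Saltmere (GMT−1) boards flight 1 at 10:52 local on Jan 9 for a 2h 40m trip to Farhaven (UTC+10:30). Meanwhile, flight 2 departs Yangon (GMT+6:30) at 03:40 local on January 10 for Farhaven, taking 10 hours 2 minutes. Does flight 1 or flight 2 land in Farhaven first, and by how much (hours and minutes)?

the first, by 16 hours 40 minutes

Flight 1 in UTC: 10:52 + 1:00 = 11:52 on Jan 9.
+2 hours and 40 minutes → arrive 14:32 UTC on Jan 9.
Flight 2 in UTC: 03:40 − 6:30 = 21:10 on Jan 9.
+10 hours and 2 minutes → arrive 07:12 UTC on Jan 10.
Flight 1 lands earlier by 16 hours 40 minutes.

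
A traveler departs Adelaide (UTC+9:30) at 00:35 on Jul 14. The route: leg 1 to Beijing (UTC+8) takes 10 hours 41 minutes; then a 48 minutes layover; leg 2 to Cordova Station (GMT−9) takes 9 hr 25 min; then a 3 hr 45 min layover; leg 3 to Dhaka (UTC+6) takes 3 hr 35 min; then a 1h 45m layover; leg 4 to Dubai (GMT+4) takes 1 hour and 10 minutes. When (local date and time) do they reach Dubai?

02:14 on July 15

Convert departure to UTC: 00:35 − 9:30 = 15:05 UTC on Jul 13.
Add 10 hours 41 minutes leg 1 → 01:46 UTC (Jul 14).
Add 48 minutes layover in Beijing → 02:34 UTC.
Add 9 hours and 25 minutes leg 2 → 11:59 UTC.
Add 3 hours and 45 minutes layover in Cordova Station → 15:44 UTC.
Add 3 hours and 35 minutes leg 3 → 19:19 UTC.
Add 1 hour and 45 minutes layover in Dhaka → 21:04 UTC.
Add 1 hour and 10 minutes leg 4 → 22:14 UTC.
Dubai is UTC+4:00, so local arrival = 22:14 + 4:00 = 02:14 on Jul 15.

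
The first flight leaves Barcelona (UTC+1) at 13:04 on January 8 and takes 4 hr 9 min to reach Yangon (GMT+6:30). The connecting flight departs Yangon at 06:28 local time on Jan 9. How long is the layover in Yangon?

Convert departure to UTC: 13:04 − 1:00 = 12:04 UTC on Jan 8.
Add 4 hours and 9 minutes flight time → 16:13 UTC.
Yangon is UTC+6:30, so local arrival = 16:13 + 6:30 = 22:43 on Jan 8.
Layover = 06:28 − 22:43 (+1 day) = 7 hours 45 minutes.

7 hours 45 minutes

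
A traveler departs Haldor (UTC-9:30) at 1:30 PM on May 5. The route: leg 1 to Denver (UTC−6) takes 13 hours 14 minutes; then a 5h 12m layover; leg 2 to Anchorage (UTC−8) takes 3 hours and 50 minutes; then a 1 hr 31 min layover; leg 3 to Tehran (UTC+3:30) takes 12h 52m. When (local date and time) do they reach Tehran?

3:09 PM on May 7

Convert departure to UTC: 1:30 PM + 9:30 = 11:00 PM UTC on May 5.
Add 13 hours and 14 minutes leg 1 → 12:14 PM UTC (May 6).
Add 5 hours and 12 minutes layover in Denver → 5:26 PM UTC.
Add 3 hours and 50 minutes leg 2 → 9:16 PM UTC.
Add 1 hour and 31 minutes layover in Anchorage → 10:47 PM UTC.
Add 12 hours 52 minutes leg 3 → 11:39 AM UTC (May 7).
Tehran is UTC+3:30, so local arrival = 11:39 AM + 3:30 = 3:09 PM on May 7.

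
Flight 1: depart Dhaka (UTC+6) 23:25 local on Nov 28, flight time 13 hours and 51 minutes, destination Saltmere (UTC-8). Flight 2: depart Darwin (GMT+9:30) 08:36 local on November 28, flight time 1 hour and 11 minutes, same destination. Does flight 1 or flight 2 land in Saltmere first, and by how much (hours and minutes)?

the second, by 30 hours 59 minutes

Flight 1 in UTC: 23:25 − 6:00 = 17:25 on Nov 28.
+13 hours 51 minutes → arrive 07:16 UTC on Nov 29.
Flight 2 in UTC: 08:36 − 9:30 = 23:06 on Nov 27.
+1 hour 11 minutes → arrive 00:17 UTC on Nov 28.
Flight 2 lands earlier by 30 hours 59 minutes.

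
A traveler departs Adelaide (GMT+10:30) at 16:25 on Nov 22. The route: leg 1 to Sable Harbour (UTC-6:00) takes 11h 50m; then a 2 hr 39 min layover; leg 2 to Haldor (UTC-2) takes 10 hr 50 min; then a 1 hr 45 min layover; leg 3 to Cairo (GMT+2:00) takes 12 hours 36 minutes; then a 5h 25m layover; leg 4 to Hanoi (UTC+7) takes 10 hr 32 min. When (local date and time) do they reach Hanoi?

20:32 on Nov 24

Convert departure to UTC: 16:25 − 10:30 = 05:55 UTC on Nov 22.
Add 11 hours 50 minutes leg 1 → 17:45 UTC.
Add 2 hours and 39 minutes layover in Sable Harbour → 20:24 UTC.
Add 10 hours 50 minutes leg 2 → 07:14 UTC (Nov 23).
Add 1 hour and 45 minutes layover in Haldor → 08:59 UTC.
Add 12 hours 36 minutes leg 3 → 21:35 UTC.
Add 5 hours and 25 minutes layover in Cairo → 03:00 UTC (Nov 24).
Add 10 hours and 32 minutes leg 4 → 13:32 UTC.
Hanoi is UTC+7:00, so local arrival = 13:32 + 7:00 = 20:32 on Nov 24.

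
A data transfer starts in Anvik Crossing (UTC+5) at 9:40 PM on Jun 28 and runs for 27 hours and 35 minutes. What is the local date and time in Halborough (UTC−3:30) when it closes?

4:45 PM on June 29

Halborough is 8:30 behind Anvik Crossing.
After 27 hours and 35 minutes it is 1:15 AM (Jun 30) in Anvik Crossing.
Shift by the zone difference: 1:15 AM − 8:30 = 4:45 PM on Jun 29 in Halborough.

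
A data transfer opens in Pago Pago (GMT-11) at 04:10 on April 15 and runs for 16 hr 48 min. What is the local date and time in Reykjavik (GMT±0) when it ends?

07:58 on April 16

Reykjavik is 11:00 ahead of Pago Pago.
After 16 hours and 48 minutes it is 20:58 in Pago Pago.
Shift by the zone difference: 20:58 + 11:00 = 07:58 on Apr 16 in Reykjavik.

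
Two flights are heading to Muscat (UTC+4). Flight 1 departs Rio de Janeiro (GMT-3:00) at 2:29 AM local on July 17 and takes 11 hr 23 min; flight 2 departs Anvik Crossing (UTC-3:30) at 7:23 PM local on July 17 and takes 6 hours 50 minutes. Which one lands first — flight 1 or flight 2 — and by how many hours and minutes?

Flight 1 in UTC: 2:29 AM + 3:00 = 5:29 AM on Jul 17.
+11 hours and 23 minutes → arrive 4:52 PM UTC on Jul 17.
Flight 2 in UTC: 7:23 PM + 3:30 = 10:53 PM on Jul 17.
+6 hours and 50 minutes → arrive 5:43 AM UTC on Jul 18.
Flight 1 lands earlier by 12 hours 51 minutes.

the first, by 12 hours 51 minutes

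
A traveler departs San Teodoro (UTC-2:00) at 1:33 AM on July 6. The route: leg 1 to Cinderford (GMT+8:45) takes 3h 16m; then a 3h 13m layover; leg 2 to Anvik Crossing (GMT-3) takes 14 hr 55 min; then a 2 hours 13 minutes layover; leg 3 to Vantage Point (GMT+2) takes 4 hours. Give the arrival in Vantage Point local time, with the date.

9:10 AM on Jul 7

Convert departure to UTC: 1:33 AM + 2:00 = 3:33 AM UTC on Jul 6.
Add 3 hours 16 minutes leg 1 → 6:49 AM UTC.
Add 3 hours and 13 minutes layover in Cinderford → 10:02 AM UTC.
Add 14 hours and 55 minutes leg 2 → 12:57 AM UTC (Jul 7).
Add 2 hours 13 minutes layover in Anvik Crossing → 3:10 AM UTC.
Add 4 hours leg 3 → 7:10 AM UTC.
Vantage Point is UTC+2:00, so local arrival = 7:10 AM + 2:00 = 9:10 AM on Jul 7.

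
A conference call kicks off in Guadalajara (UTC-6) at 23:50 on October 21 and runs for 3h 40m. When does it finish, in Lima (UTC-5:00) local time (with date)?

Lima is 1:00 ahead of Guadalajara.
After 3 hours 40 minutes it is 03:30 (Oct 22) in Guadalajara.
Shift by the zone difference: 03:30 + 1:00 = 04:30 on Oct 22 in Lima.

04:30 on October 22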